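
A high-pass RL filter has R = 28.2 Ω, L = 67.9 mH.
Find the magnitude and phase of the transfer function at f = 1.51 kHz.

Step 1 — Angular frequency: ω = 2π·1510 = 9488 rad/s.
Step 2 — Transfer function: H(jω) = jωL/(R + jωL).
Step 3 — Numerator jωL = j·644.2; denominator R + jωL = 28.2 + j644.2.
Step 4 — H = 0.9981 + j0.04369.
Step 5 — Magnitude: |H| = 0.999 (-0.0 dB); phase: φ = 2.5°.

|H| = 0.999 (-0.0 dB), φ = 2.5°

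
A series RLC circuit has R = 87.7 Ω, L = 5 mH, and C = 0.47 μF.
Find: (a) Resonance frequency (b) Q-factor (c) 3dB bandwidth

Step 1 — Resonance condition Im(Z)=0 gives ω₀ = 1/√(LC).
Step 2 — ω₀ = 1/√(0.005·4.7e-07) = 2.063e+04 rad/s.
Step 3 — f₀ = ω₀/(2π) = 3283 Hz.
Step 4 — Series Q: Q = ω₀L/R = 2.063e+04·0.005/87.7 = 1.176.
Step 5 — 3dB bandwidth: Δω = ω₀/Q = 1.754e+04 rad/s; BW = Δω/(2π) = 2792 Hz.

(a) f₀ = 3283 Hz  (b) Q = 1.176  (c) BW = 2792 Hz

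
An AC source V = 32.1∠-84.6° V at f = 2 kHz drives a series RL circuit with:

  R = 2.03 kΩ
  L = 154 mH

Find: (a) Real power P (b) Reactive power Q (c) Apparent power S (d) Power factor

Step 1 — Angular frequency: ω = 2π·f = 2π·2000 = 1.257e+04 rad/s.
Step 2 — Component impedances:
  R: Z = R = 2030 Ω
  L: Z = jωL = j·1.257e+04·0.154 = 0 + j1935 Ω
Step 3 — Series combination: Z_total = R + L = 2030 + j1935 Ω = 2805∠43.6° Ω.
Step 4 — Source phasor: V = 32.1∠-84.6° V = 3.021 - j31.96 V.
Step 5 — Current: I = V / Z = -0.007083 - j0.008991 A = 0.01145∠-128.2° A.
Step 6 — Complex power: S = V·I* = 0.2659 + j0.2535 VA.
Step 7 — Real power: P = Re(S) = 0.2659 W.
Step 8 — Reactive power: Q = Im(S) = 0.2535 VAR.
Step 9 — Apparent power: |S| = 0.3674 VA.
Step 10 — Power factor: PF = P/|S| = 0.7238 (lagging).

(a) P = 0.2659 W  (b) Q = 0.2535 VAR  (c) S = 0.3674 VA  (d) PF = 0.7238 (lagging)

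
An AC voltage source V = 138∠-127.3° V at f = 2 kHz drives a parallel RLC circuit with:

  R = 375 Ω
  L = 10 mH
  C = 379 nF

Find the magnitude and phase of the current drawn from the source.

Step 1 — Angular frequency: ω = 2π·f = 2π·2000 = 1.257e+04 rad/s.
Step 2 — Component impedances:
  R: Z = R = 375 Ω
  L: Z = jωL = j·1.257e+04·0.01 = 0 + j125.7 Ω
  C: Z = 1/(jωC) = -j/(ω·C) = 0 - j210 Ω
Step 3 — Parallel combination: 1/Z_total = 1/R + 1/L + 1/C; Z_total = 154 + j184.5 Ω = 240.3∠50.2° Ω.
Step 4 — Source phasor: V = 138∠-127.3° V = -83.63 - j109.8 V.
Step 5 — Ohm's law: I = V / Z_total = (-83.63 - j109.8) / (154 + j184.5) = -0.5737 - j0.02554 A.
Step 6 — Convert to polar: |I| = 0.5743 A, ∠I = -177.5°.

I = 0.5743∠-177.5° A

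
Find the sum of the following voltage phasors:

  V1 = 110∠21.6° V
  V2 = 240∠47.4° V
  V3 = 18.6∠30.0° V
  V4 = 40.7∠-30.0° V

Step 1 — Convert each phasor to rectangular form:
  V1 = 110·(cos(21.6°) + j·sin(21.6°)) = 102.3 + j40.49 V
  V2 = 240·(cos(47.4°) + j·sin(47.4°)) = 162.5 + j176.7 V
  V3 = 18.6·(cos(30.0°) + j·sin(30.0°)) = 16.11 + j9.3 V
  V4 = 40.7·(cos(-30.0°) + j·sin(-30.0°)) = 35.25 - j20.35 V
Step 2 — Sum components: V_total = 316.1 + j206.1 V.
Step 3 — Convert to polar: |V_total| = 377.3 V, ∠V_total = 33.1°.

V_total = 377.3∠33.1° V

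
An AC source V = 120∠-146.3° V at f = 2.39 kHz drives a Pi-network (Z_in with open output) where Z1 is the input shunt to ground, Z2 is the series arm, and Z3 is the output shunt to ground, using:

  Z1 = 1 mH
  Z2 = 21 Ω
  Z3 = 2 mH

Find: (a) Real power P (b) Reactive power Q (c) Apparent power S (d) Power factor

Step 1 — Angular frequency: ω = 2π·f = 2π·2390 = 1.502e+04 rad/s.
Step 2 — Component impedances:
  Z1: Z = jωL = j·1.502e+04·0.001 = 0 + j15.02 Ω
  Z2: Z = R = 21 Ω
  Z3: Z = jωL = j·1.502e+04·0.002 = 0 + j30.03 Ω
Step 3 — With open output, the series arm Z2 and the output shunt Z3 appear in series to ground: Z2 + Z3 = 21 + j30.03 Ω.
Step 4 — Parallel with input shunt Z1: Z_in = Z1 || (Z2 + Z3) = 1.917 + j10.9 Ω = 11.07∠80.0° Ω.
Step 5 — Source phasor: V = 120∠-146.3° V = -99.83 - j66.58 V.
Step 6 — Current: I = V / Z = -7.484 + j7.84 A = 10.84∠133.7° A.
Step 7 — Complex power: S = V·I* = 225.2 + j1281 VA.
Step 8 — Real power: P = Re(S) = 225.2 W.
Step 9 — Reactive power: Q = Im(S) = 1281 VAR.
Step 10 — Apparent power: |S| = 1301 VA.
Step 11 — Power factor: PF = P/|S| = 0.1731 (lagging).

(a) P = 225.2 W  (b) Q = 1281 VAR  (c) S = 1301 VA  (d) PF = 0.1731 (lagging)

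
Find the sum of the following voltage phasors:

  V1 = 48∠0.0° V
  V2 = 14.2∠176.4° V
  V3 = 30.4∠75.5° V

Step 1 — Convert each phasor to rectangular form:
  V1 = 48·(cos(0.0°) + j·sin(0.0°)) = 48 V
  V2 = 14.2·(cos(176.4°) + j·sin(176.4°)) = -14.17 + j0.8916 V
  V3 = 30.4·(cos(75.5°) + j·sin(75.5°)) = 7.612 + j29.43 V
Step 2 — Sum components: V_total = 41.44 + j30.32 V.
Step 3 — Convert to polar: |V_total| = 51.35 V, ∠V_total = 36.2°.

V_total = 51.35∠36.2° V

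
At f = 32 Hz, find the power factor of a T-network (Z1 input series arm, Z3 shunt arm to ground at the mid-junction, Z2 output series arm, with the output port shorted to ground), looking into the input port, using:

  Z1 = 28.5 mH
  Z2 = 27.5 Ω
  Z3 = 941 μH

Step 1 — Angular frequency: ω = 2π·f = 2π·32 = 201.1 rad/s.
Step 2 — Component impedances:
  Z1: Z = jωL = j·201.1·0.0285 = 0 + j5.73 Ω
  Z2: Z = R = 27.5 Ω
  Z3: Z = jωL = j·201.1·0.000941 = 0 + j0.1892 Ω
Step 3 — With the output port shorted to ground, the output series arm Z2 runs from the junction to ground; the shunt arm Z3 also runs from the junction to ground. They appear in parallel: Z3 || Z2 = 0.001302 + j0.1892 Ω.
Step 4 — Series with input arm Z1: Z_in = Z1 + (Z3 || Z2) = 0.001302 + j5.919 Ω = 5.919∠90.0° Ω.
Step 5 — Power factor: PF = cos(φ) = Re(Z)/|Z| = 0.0013016/5.9195 = 0.0002199.
Step 6 — Type: Im(Z) = 5.919 ⇒ lagging (phase φ = 90.0°).

PF = 0.0002199 (lagging, φ = 90.0°)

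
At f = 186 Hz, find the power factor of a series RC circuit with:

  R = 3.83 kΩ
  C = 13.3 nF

Step 1 — Angular frequency: ω = 2π·f = 2π·186 = 1169 rad/s.
Step 2 — Component impedances:
  R: Z = R = 3830 Ω
  C: Z = 1/(jωC) = -j/(ω·C) = 0 - j6.434e+04 Ω
Step 3 — Series combination: Z_total = R + C = 3830 - j6.434e+04 Ω = 6.445e+04∠-86.6° Ω.
Step 4 — Power factor: PF = cos(φ) = Re(Z)/|Z| = 3830/6.445e+04 = 0.05943.
Step 5 — Type: Im(Z) = -6.434e+04 ⇒ leading (phase φ = -86.6°).

PF = 0.05943 (leading, φ = -86.6°)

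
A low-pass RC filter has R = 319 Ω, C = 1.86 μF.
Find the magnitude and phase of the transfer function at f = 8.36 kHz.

Step 1 — Angular frequency: ω = 2π·8360 = 5.253e+04 rad/s.
Step 2 — Transfer function: H(jω) = 1/(1 + jωRC).
Step 3 — Denominator: 1 + jωRC = 1 + j·5.253e+04·319·1.86e-06 = 1 + j31.17.
Step 4 — H = 0.001028 - j0.03205.
Step 5 — Magnitude: |H| = 0.03207 (-29.9 dB); phase: φ = -88.2°.

|H| = 0.03207 (-29.9 dB), φ = -88.2°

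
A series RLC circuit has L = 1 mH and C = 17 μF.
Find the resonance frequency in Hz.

Step 1 — Resonance condition Im(Z)=0 gives ω₀ = 1/√(LC).
Step 2 — ω₀ = 1/√(0.001·1.7e-05) = 7670 rad/s.
Step 3 — f₀ = ω₀/(2π) = 1221 Hz.

f₀ = 1221 Hz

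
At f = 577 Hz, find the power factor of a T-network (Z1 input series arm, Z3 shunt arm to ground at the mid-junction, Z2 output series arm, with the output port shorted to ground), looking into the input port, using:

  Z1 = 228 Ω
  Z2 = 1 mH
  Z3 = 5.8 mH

Step 1 — Angular frequency: ω = 2π·f = 2π·577 = 3625 rad/s.
Step 2 — Component impedances:
  Z1: Z = R = 228 Ω
  Z2: Z = jωL = j·3625·0.001 = 0 + j3.625 Ω
  Z3: Z = jωL = j·3625·0.0058 = 0 + j21.03 Ω
Step 3 — With the output port shorted to ground, the output series arm Z2 runs from the junction to ground; the shunt arm Z3 also runs from the junction to ground. They appear in parallel: Z3 || Z2 = 0 + j3.092 Ω.
Step 4 — Series with input arm Z1: Z_in = Z1 + (Z3 || Z2) = 228 + j3.092 Ω = 228∠0.8° Ω.
Step 5 — Power factor: PF = cos(φ) = Re(Z)/|Z| = 228/228.02 = 0.9999.
Step 6 — Type: Im(Z) = 3.092 ⇒ lagging (phase φ = 0.8°).

PF = 0.9999 (lagging, φ = 0.8°)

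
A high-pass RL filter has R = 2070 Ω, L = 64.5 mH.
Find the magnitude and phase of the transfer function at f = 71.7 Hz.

Step 1 — Angular frequency: ω = 2π·71.7 = 450.5 rad/s.
Step 2 — Transfer function: H(jω) = jωL/(R + jωL).
Step 3 — Numerator jωL = j·29.06; denominator R + jωL = 2070 + j29.06.
Step 4 — H = 0.000197 + j0.01403.
Step 5 — Magnitude: |H| = 0.01404 (-37.1 dB); phase: φ = 89.2°.

|H| = 0.01404 (-37.1 dB), φ = 89.2°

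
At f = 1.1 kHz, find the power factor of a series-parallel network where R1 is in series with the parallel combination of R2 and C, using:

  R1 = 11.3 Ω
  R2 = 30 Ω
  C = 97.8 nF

Step 1 — Angular frequency: ω = 2π·f = 2π·1100 = 6912 rad/s.
Step 2 — Component impedances:
  R1: Z = R = 11.3 Ω
  R2: Z = R = 30 Ω
  C: Z = 1/(jωC) = -j/(ω·C) = 0 - j1479 Ω
Step 3 — Parallel branch: R2 || C = 1/(1/R2 + 1/C) = 29.99 - j0.6081 Ω.
Step 4 — Series with R1: Z_total = R1 + (R2 || C) = 41.29 - j0.6081 Ω = 41.29∠-0.8° Ω.
Step 5 — Power factor: PF = cos(φ) = Re(Z)/|Z| = 41.288/41.292 = 0.9999.
Step 6 — Type: Im(Z) = -0.6081 ⇒ leading (phase φ = -0.8°).

PF = 0.9999 (leading, φ = -0.8°)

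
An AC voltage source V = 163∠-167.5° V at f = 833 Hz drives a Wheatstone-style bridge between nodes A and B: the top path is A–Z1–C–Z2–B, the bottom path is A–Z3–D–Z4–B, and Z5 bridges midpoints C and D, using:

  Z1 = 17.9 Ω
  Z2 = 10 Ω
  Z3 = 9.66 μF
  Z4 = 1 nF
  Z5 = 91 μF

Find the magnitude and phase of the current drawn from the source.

Step 1 — Angular frequency: ω = 2π·f = 2π·833 = 5234 rad/s.
Step 2 — Component impedances:
  Z1: Z = R = 17.9 Ω
  Z2: Z = R = 10 Ω
  Z3: Z = 1/(jωC) = -j/(ω·C) = 0 - j19.78 Ω
  Z4: Z = 1/(jωC) = -j/(ω·C) = 0 - j1.911e+05 Ω
  Z5: Z = 1/(jωC) = -j/(ω·C) = 0 - j2.1 Ω
Step 3 — Bridge requires nodal analysis (the Z5 bridge couples midpoints C and D, so the two paths cannot be reduced to a simple series/parallel combination). Setting node B to ground and injecting 1 A at node A, the 3-node admittance system at A, C, D solves to V_A = Z_AB = 20.72 - j8.773 Ω = 22.5∠-22.9° Ω.
Step 4 — Source phasor: V = 163∠-167.5° V = -159.1 - j35.28 V.
Step 5 — Ohm's law: I = V / Z_total = (-159.1 - j35.28) / (20.72 - j8.773) = -5.901 - j4.201 A.
Step 6 — Convert to polar: |I| = 7.243 A, ∠I = -144.6°.

I = 7.243∠-144.6° A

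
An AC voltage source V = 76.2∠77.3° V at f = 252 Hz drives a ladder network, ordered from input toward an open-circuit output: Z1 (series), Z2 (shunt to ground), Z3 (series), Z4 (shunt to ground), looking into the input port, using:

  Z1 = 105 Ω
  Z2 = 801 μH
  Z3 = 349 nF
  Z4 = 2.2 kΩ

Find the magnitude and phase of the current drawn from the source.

Step 1 — Angular frequency: ω = 2π·f = 2π·252 = 1583 rad/s.
Step 2 — Component impedances:
  Z1: Z = R = 105 Ω
  Z2: Z = jωL = j·1583·0.000801 = 0 + j1.268 Ω
  Z3: Z = 1/(jωC) = -j/(ω·C) = 0 - j1810 Ω
  Z4: Z = R = 2200 Ω
Step 3 — Ladder network (open output): work backward from the far end, alternating series and parallel combinations. Z_in = 105 + j1.269 Ω = 105∠0.7° Ω.
Step 4 — Source phasor: V = 76.2∠77.3° V = 16.75 + j74.34 V.
Step 5 — Ohm's law: I = V / Z_total = (16.75 + j74.34) / (105 + j1.269) = 0.1681 + j0.7059 A.
Step 6 — Convert to polar: |I| = 0.7257 A, ∠I = 76.6°.

I = 0.7257∠76.6° A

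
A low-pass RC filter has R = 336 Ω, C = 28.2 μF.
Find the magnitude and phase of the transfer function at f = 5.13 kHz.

Step 1 — Angular frequency: ω = 2π·5130 = 3.223e+04 rad/s.
Step 2 — Transfer function: H(jω) = 1/(1 + jωRC).
Step 3 — Denominator: 1 + jωRC = 1 + j·3.223e+04·336·2.82e-05 = 1 + j305.4.
Step 4 — H = 1.072e-05 - j0.003274.
Step 5 — Magnitude: |H| = 0.003274 (-49.7 dB); phase: φ = -89.8°.

|H| = 0.003274 (-49.7 dB), φ = -89.8°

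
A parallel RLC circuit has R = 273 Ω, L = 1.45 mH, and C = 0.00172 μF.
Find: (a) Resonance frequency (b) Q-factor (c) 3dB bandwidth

Step 1 — Resonance: ω₀ = 1/√(LC) = 1/√(0.00145·1.72e-09) = 6.332e+05 rad/s.
Step 2 — f₀ = ω₀/(2π) = 1.008e+05 Hz.
Step 3 — Parallel Q: Q = R/(ω₀L) = 273/(6.332e+05·0.00145) = 0.2973.
Step 4 — Bandwidth: Δω = ω₀/Q = 2.13e+06 rad/s; BW = Δω/(2π) = 3.389e+05 Hz.

(a) f₀ = 1.008e+05 Hz  (b) Q = 0.2973  (c) BW = 3.389e+05 Hz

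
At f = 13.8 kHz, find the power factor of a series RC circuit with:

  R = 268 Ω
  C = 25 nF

Step 1 — Angular frequency: ω = 2π·f = 2π·1.38e+04 = 8.671e+04 rad/s.
Step 2 — Component impedances:
  R: Z = R = 268 Ω
  C: Z = 1/(jωC) = -j/(ω·C) = 0 - j461.3 Ω
Step 3 — Series combination: Z_total = R + C = 268 - j461.3 Ω = 533.5∠-59.8° Ω.
Step 4 — Power factor: PF = cos(φ) = Re(Z)/|Z| = 268/533.5 = 0.5023.
Step 5 — Type: Im(Z) = -461.3 ⇒ leading (phase φ = -59.8°).

PF = 0.5023 (leading, φ = -59.8°)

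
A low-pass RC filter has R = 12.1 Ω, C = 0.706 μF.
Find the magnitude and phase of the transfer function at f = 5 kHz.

Step 1 — Angular frequency: ω = 2π·5000 = 3.142e+04 rad/s.
Step 2 — Transfer function: H(jω) = 1/(1 + jωRC).
Step 3 — Denominator: 1 + jωRC = 1 + j·3.142e+04·12.1·7.06e-07 = 1 + j0.2684.
Step 4 — H = 0.9328 - j0.2503.
Step 5 — Magnitude: |H| = 0.9658 (-0.3 dB); phase: φ = -15.0°.

|H| = 0.9658 (-0.3 dB), φ = -15.0°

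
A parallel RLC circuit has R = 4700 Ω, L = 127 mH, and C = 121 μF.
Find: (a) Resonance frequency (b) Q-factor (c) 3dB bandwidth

Step 1 — Resonance: ω₀ = 1/√(LC) = 1/√(0.127·0.000121) = 255.1 rad/s.
Step 2 — f₀ = ω₀/(2π) = 40.6 Hz.
Step 3 — Parallel Q: Q = R/(ω₀L) = 4700/(255.1·0.127) = 145.1.
Step 4 — Bandwidth: Δω = ω₀/Q = 1.758 rad/s; BW = Δω/(2π) = 0.2799 Hz.

(a) f₀ = 40.6 Hz  (b) Q = 145.1  (c) BW = 0.2799 Hz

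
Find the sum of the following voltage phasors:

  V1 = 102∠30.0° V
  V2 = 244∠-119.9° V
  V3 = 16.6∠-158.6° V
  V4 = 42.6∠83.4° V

Step 1 — Convert each phasor to rectangular form:
  V1 = 102·(cos(30.0°) + j·sin(30.0°)) = 88.33 + j51 V
  V2 = 244·(cos(-119.9°) + j·sin(-119.9°)) = -121.6 - j211.5 V
  V3 = 16.6·(cos(-158.6°) + j·sin(-158.6°)) = -15.46 - j6.057 V
  V4 = 42.6·(cos(83.4°) + j·sin(83.4°)) = 4.896 + j42.32 V
Step 2 — Sum components: V_total = -43.86 - j124.3 V.
Step 3 — Convert to polar: |V_total| = 131.8 V, ∠V_total = -109.4°.

V_total = 131.8∠-109.4° V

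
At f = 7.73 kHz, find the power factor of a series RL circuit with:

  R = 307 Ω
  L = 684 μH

Step 1 — Angular frequency: ω = 2π·f = 2π·7730 = 4.857e+04 rad/s.
Step 2 — Component impedances:
  R: Z = R = 307 Ω
  L: Z = jωL = j·4.857e+04·0.000684 = 0 + j33.22 Ω
Step 3 — Series combination: Z_total = R + L = 307 + j33.22 Ω = 308.8∠6.2° Ω.
Step 4 — Power factor: PF = cos(φ) = Re(Z)/|Z| = 307/308.8 = 0.9942.
Step 5 — Type: Im(Z) = 33.22 ⇒ lagging (phase φ = 6.2°).

PF = 0.9942 (lagging, φ = 6.2°)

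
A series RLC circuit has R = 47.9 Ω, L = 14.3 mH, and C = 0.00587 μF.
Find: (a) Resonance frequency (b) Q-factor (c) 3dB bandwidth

Step 1 — Resonance: ω₀ = 1/√(LC) = 1/√(0.0143·5.87e-09) = 1.091e+05 rad/s.
Step 2 — f₀ = ω₀/(2π) = 1.737e+04 Hz.
Step 3 — Series Q: Q = ω₀L/R = 1.091e+05·0.0143/47.9 = 32.58.
Step 4 — Bandwidth: Δω = ω₀/Q = 3350 rad/s; BW = Δω/(2π) = 533.1 Hz.

(a) f₀ = 1.737e+04 Hz  (b) Q = 32.58  (c) BW = 533.1 Hz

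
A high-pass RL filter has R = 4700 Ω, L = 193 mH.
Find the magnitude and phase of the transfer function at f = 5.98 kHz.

Step 1 — Angular frequency: ω = 2π·5980 = 3.757e+04 rad/s.
Step 2 — Transfer function: H(jω) = jωL/(R + jωL).
Step 3 — Numerator jωL = j·7252; denominator R + jωL = 4700 + j7252.
Step 4 — H = 0.7042 + j0.4564.
Step 5 — Magnitude: |H| = 0.8392 (-1.5 dB); phase: φ = 32.9°.

|H| = 0.8392 (-1.5 dB), φ = 32.9°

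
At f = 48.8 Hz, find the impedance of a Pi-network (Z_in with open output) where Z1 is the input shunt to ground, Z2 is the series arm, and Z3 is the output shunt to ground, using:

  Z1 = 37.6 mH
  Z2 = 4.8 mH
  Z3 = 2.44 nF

Step 1 — Angular frequency: ω = 2π·f = 2π·48.8 = 306.6 rad/s.
Step 2 — Component impedances:
  Z1: Z = jωL = j·306.6·0.0376 = 0 + j11.53 Ω
  Z2: Z = jωL = j·306.6·0.0048 = 0 + j1.472 Ω
  Z3: Z = 1/(jωC) = -j/(ω·C) = 0 - j1.337e+06 Ω
Step 3 — With open output, the series arm Z2 and the output shunt Z3 appear in series to ground: Z2 + Z3 = 0 - j1.337e+06 Ω.
Step 4 — Parallel with input shunt Z1: Z_in = Z1 || (Z2 + Z3) = 0 + j11.53 Ω = 11.53∠90.0° Ω.

Z = 0 + j11.53 Ω = 11.53∠90.0° Ω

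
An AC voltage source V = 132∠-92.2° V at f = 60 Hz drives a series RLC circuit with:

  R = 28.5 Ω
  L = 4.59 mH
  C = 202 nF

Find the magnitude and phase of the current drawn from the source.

Step 1 — Angular frequency: ω = 2π·f = 2π·60 = 377 rad/s.
Step 2 — Component impedances:
  R: Z = R = 28.5 Ω
  L: Z = jωL = j·377·0.00459 = 0 + j1.73 Ω
  C: Z = 1/(jωC) = -j/(ω·C) = 0 - j1.313e+04 Ω
Step 3 — Series combination: Z_total = R + L + C = 28.5 - j1.313e+04 Ω = 1.313e+04∠-89.9° Ω.
Step 4 — Source phasor: V = 132∠-92.2° V = -5.067 - j131.9 V.
Step 5 — Ohm's law: I = V / Z_total = (-5.067 - j131.9) / (28.5 - j1.313e+04) = 0.01005 - j0.0004077 A.
Step 6 — Convert to polar: |I| = 0.01005 A, ∠I = -2.3°.

I = 0.01005∠-2.3° A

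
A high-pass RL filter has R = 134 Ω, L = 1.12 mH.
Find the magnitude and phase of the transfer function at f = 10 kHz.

Step 1 — Angular frequency: ω = 2π·1e+04 = 6.283e+04 rad/s.
Step 2 — Transfer function: H(jω) = jωL/(R + jωL).
Step 3 — Numerator jωL = j·70.37; denominator R + jωL = 134 + j70.37.
Step 4 — H = 0.2162 + j0.4116.
Step 5 — Magnitude: |H| = 0.4649 (-6.7 dB); phase: φ = 62.3°.

|H| = 0.4649 (-6.7 dB), φ = 62.3°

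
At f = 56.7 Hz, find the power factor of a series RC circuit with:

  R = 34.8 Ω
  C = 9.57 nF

Step 1 — Angular frequency: ω = 2π·f = 2π·56.7 = 356.3 rad/s.
Step 2 — Component impedances:
  R: Z = R = 34.8 Ω
  C: Z = 1/(jωC) = -j/(ω·C) = 0 - j2.933e+05 Ω
Step 3 — Series combination: Z_total = R + C = 34.8 - j2.933e+05 Ω = 2.933e+05∠-90.0° Ω.
Step 4 — Power factor: PF = cos(φ) = Re(Z)/|Z| = 34.8/2.933e+05 = 0.0001186.
Step 5 — Type: Im(Z) = -2.933e+05 ⇒ leading (phase φ = -90.0°).

PF = 0.0001186 (leading, φ = -90.0°)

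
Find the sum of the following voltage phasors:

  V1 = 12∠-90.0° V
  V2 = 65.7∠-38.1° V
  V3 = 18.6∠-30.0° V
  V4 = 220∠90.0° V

Step 1 — Convert each phasor to rectangular form:
  V1 = 12·(cos(-90.0°) + j·sin(-90.0°)) = 0 - j12 V
  V2 = 65.7·(cos(-38.1°) + j·sin(-38.1°)) = 51.7 - j40.54 V
  V3 = 18.6·(cos(-30.0°) + j·sin(-30.0°)) = 16.11 - j9.3 V
  V4 = 220·(cos(90.0°) + j·sin(90.0°)) = 0 + j220 V
Step 2 — Sum components: V_total = 67.81 + j158.2 V.
Step 3 — Convert to polar: |V_total| = 172.1 V, ∠V_total = 66.8°.

V_total = 172.1∠66.8° V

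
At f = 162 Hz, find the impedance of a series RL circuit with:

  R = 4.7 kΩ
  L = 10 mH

Step 1 — Angular frequency: ω = 2π·f = 2π·162 = 1018 rad/s.
Step 2 — Component impedances:
  R: Z = R = 4700 Ω
  L: Z = jωL = j·1018·0.01 = 0 + j10.18 Ω
Step 3 — Series combination: Z_total = R + L = 4700 + j10.18 Ω = 4700∠0.1° Ω.

Z = 4700 + j10.18 Ω = 4700∠0.1° Ω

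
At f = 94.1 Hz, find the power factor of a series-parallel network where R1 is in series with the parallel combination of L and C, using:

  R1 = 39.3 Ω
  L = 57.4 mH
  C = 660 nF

Step 1 — Angular frequency: ω = 2π·f = 2π·94.1 = 591.2 rad/s.
Step 2 — Component impedances:
  R1: Z = R = 39.3 Ω
  L: Z = jωL = j·591.2·0.0574 = 0 + j33.94 Ω
  C: Z = 1/(jωC) = -j/(ω·C) = 0 - j2563 Ω
Step 3 — Parallel branch: L || C = 1/(1/L + 1/C) = 0 + j34.39 Ω.
Step 4 — Series with R1: Z_total = R1 + (L || C) = 39.3 + j34.39 Ω = 52.22∠41.2° Ω.
Step 5 — Power factor: PF = cos(φ) = Re(Z)/|Z| = 39.3/52.224 = 0.7525.
Step 6 — Type: Im(Z) = 34.39 ⇒ lagging (phase φ = 41.2°).

PF = 0.7525 (lagging, φ = 41.2°)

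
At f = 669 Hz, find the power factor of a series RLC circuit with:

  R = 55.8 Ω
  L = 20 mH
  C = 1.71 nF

Step 1 — Angular frequency: ω = 2π·f = 2π·669 = 4203 rad/s.
Step 2 — Component impedances:
  R: Z = R = 55.8 Ω
  L: Z = jωL = j·4203·0.02 = 0 + j84.07 Ω
  C: Z = 1/(jωC) = -j/(ω·C) = 0 - j1.391e+05 Ω
Step 3 — Series combination: Z_total = R + L + C = 55.8 - j1.39e+05 Ω = 1.39e+05∠-90.0° Ω.
Step 4 — Power factor: PF = cos(φ) = Re(Z)/|Z| = 55.8/1.3904e+05 = 0.0004013.
Step 5 — Type: Im(Z) = -1.39e+05 ⇒ leading (phase φ = -90.0°).

PF = 0.0004013 (leading, φ = -90.0°)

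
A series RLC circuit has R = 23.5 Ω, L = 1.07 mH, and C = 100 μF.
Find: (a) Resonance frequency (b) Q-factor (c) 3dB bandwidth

Step 1 — Resonance: ω₀ = 1/√(LC) = 1/√(0.00107·0.0001) = 3057 rad/s.
Step 2 — f₀ = ω₀/(2π) = 486.6 Hz.
Step 3 — Series Q: Q = ω₀L/R = 3057·0.00107/23.5 = 0.1392.
Step 4 — Bandwidth: Δω = ω₀/Q = 2.196e+04 rad/s; BW = Δω/(2π) = 3495 Hz.

(a) f₀ = 486.6 Hz  (b) Q = 0.1392  (c) BW = 3495 Hz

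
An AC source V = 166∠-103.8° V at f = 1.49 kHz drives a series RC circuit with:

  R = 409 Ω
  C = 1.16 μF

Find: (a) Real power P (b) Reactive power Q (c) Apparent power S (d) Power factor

Step 1 — Angular frequency: ω = 2π·f = 2π·1490 = 9362 rad/s.
Step 2 — Component impedances:
  R: Z = R = 409 Ω
  C: Z = 1/(jωC) = -j/(ω·C) = 0 - j92.08 Ω
Step 3 — Series combination: Z_total = R + C = 409 - j92.08 Ω = 419.2∠-12.7° Ω.
Step 4 — Source phasor: V = 166∠-103.8° V = -39.6 - j161.2 V.
Step 5 — Current: I = V / Z = -0.007684 - j0.3959 A = 0.396∠-91.1° A.
Step 6 — Complex power: S = V·I* = 64.12 - j14.44 VA.
Step 7 — Real power: P = Re(S) = 64.12 W.
Step 8 — Reactive power: Q = Im(S) = -14.44 VAR.
Step 9 — Apparent power: |S| = 65.73 VA.
Step 10 — Power factor: PF = P/|S| = 0.9756 (leading).

(a) P = 64.12 W  (b) Q = -14.44 VAR  (c) S = 65.73 VA  (d) PF = 0.9756 (leading)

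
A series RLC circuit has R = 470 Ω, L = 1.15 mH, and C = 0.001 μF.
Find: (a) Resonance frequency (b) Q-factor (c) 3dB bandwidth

Step 1 — Resonance condition Im(Z)=0 gives ω₀ = 1/√(LC).
Step 2 — ω₀ = 1/√(0.00115·1e-09) = 9.325e+05 rad/s.
Step 3 — f₀ = ω₀/(2π) = 1.484e+05 Hz.
Step 4 — Series Q: Q = ω₀L/R = 9.325e+05·0.00115/470 = 2.282.
Step 5 — 3dB bandwidth: Δω = ω₀/Q = 4.087e+05 rad/s; BW = Δω/(2π) = 6.505e+04 Hz.

(a) f₀ = 1.484e+05 Hz  (b) Q = 2.282  (c) BW = 6.505e+04 Hz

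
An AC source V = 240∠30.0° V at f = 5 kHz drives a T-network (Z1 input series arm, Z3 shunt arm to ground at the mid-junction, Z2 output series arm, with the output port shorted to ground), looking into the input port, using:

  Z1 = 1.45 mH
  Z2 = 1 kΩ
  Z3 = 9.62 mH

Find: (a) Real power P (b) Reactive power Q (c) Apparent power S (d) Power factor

Step 1 — Angular frequency: ω = 2π·f = 2π·5000 = 3.142e+04 rad/s.
Step 2 — Component impedances:
  Z1: Z = jωL = j·3.142e+04·0.00145 = 0 + j45.55 Ω
  Z2: Z = R = 1000 Ω
  Z3: Z = jωL = j·3.142e+04·0.00962 = 0 + j302.2 Ω
Step 3 — With the output port shorted to ground, the output series arm Z2 runs from the junction to ground; the shunt arm Z3 also runs from the junction to ground. They appear in parallel: Z3 || Z2 = 83.69 + j276.9 Ω.
Step 4 — Series with input arm Z1: Z_in = Z1 + (Z3 || Z2) = 83.69 + j322.5 Ω = 333.2∠75.5° Ω.
Step 5 — Source phasor: V = 240∠30.0° V = 207.8 + j120 V.
Step 6 — Current: I = V / Z = 0.5054 - j0.5134 A = 0.7204∠-45.5° A.
Step 7 — Complex power: S = V·I* = 43.43 + j167.3 VA.
Step 8 — Real power: P = Re(S) = 43.43 W.
Step 9 — Reactive power: Q = Im(S) = 167.3 VAR.
Step 10 — Apparent power: |S| = 172.9 VA.
Step 11 — Power factor: PF = P/|S| = 0.2512 (lagging).

(a) P = 43.43 W  (b) Q = 167.3 VAR  (c) S = 172.9 VA  (d) PF = 0.2512 (lagging)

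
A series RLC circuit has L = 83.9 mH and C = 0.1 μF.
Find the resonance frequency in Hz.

Step 1 — Resonance condition Im(Z)=0 gives ω₀ = 1/√(LC).
Step 2 — ω₀ = 1/√(0.0839·1e-07) = 1.092e+04 rad/s.
Step 3 — f₀ = ω₀/(2π) = 1738 Hz.

f₀ = 1738 Hz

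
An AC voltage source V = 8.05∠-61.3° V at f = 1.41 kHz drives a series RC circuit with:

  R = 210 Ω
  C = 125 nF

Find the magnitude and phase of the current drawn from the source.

Step 1 — Angular frequency: ω = 2π·f = 2π·1410 = 8859 rad/s.
Step 2 — Component impedances:
  R: Z = R = 210 Ω
  C: Z = 1/(jωC) = -j/(ω·C) = 0 - j903 Ω
Step 3 — Series combination: Z_total = R + C = 210 - j903 Ω = 927.1∠-76.9° Ω.
Step 4 — Source phasor: V = 8.05∠-61.3° V = 3.866 - j7.061 V.
Step 5 — Ohm's law: I = V / Z_total = (3.866 - j7.061) / (210 - j903) = 0.008363 + j0.002336 A.
Step 6 — Convert to polar: |I| = 0.008683 A, ∠I = 15.6°.

I = 0.008683∠15.6° A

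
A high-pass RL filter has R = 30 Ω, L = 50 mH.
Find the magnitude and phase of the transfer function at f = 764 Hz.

Step 1 — Angular frequency: ω = 2π·764 = 4800 rad/s.
Step 2 — Transfer function: H(jω) = jωL/(R + jωL).
Step 3 — Numerator jωL = j·240; denominator R + jωL = 30 + j240.
Step 4 — H = 0.9846 + j0.1231.
Step 5 — Magnitude: |H| = 0.9923 (-0.1 dB); phase: φ = 7.1°.

|H| = 0.9923 (-0.1 dB), φ = 7.1°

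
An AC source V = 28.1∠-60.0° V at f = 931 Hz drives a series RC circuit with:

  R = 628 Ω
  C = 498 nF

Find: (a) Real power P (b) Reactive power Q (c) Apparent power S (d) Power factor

Step 1 — Angular frequency: ω = 2π·f = 2π·931 = 5850 rad/s.
Step 2 — Component impedances:
  R: Z = R = 628 Ω
  C: Z = 1/(jωC) = -j/(ω·C) = 0 - j343.3 Ω
Step 3 — Series combination: Z_total = R + C = 628 - j343.3 Ω = 715.7∠-28.7° Ω.
Step 4 — Source phasor: V = 28.1∠-60.0° V = 14.05 - j24.34 V.
Step 5 — Current: I = V / Z = 0.03353 - j0.02042 A = 0.03926∠-31.3° A.
Step 6 — Complex power: S = V·I* = 0.9681 - j0.5292 VA.
Step 7 — Real power: P = Re(S) = 0.9681 W.
Step 8 — Reactive power: Q = Im(S) = -0.5292 VAR.
Step 9 — Apparent power: |S| = 1.103 VA.
Step 10 — Power factor: PF = P/|S| = 0.8775 (leading).

(a) P = 0.9681 W  (b) Q = -0.5292 VAR  (c) S = 1.103 VA  (d) PF = 0.8775 (leading)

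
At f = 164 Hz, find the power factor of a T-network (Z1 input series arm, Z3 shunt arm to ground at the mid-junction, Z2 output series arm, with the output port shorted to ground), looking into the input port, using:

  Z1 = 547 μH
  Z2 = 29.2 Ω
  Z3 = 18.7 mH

Step 1 — Angular frequency: ω = 2π·f = 2π·164 = 1030 rad/s.
Step 2 — Component impedances:
  Z1: Z = jωL = j·1030·0.000547 = 0 + j0.5637 Ω
  Z2: Z = R = 29.2 Ω
  Z3: Z = jωL = j·1030·0.0187 = 0 + j19.27 Ω
Step 3 — With the output port shorted to ground, the output series arm Z2 runs from the junction to ground; the shunt arm Z3 also runs from the junction to ground. They appear in parallel: Z3 || Z2 = 8.858 + j13.42 Ω.
Step 4 — Series with input arm Z1: Z_in = Z1 + (Z3 || Z2) = 8.858 + j13.99 Ω = 16.56∠57.7° Ω.
Step 5 — Power factor: PF = cos(φ) = Re(Z)/|Z| = 8.85833/16.5564 = 0.535.
Step 6 — Type: Im(Z) = 13.99 ⇒ lagging (phase φ = 57.7°).

PF = 0.535 (lagging, φ = 57.7°)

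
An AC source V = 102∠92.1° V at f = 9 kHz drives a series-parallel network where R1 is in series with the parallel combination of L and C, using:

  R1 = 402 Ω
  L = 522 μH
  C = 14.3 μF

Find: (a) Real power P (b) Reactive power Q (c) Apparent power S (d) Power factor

Step 1 — Angular frequency: ω = 2π·f = 2π·9000 = 5.655e+04 rad/s.
Step 2 — Component impedances:
  R1: Z = R = 402 Ω
  L: Z = jωL = j·5.655e+04·0.000522 = 0 + j29.52 Ω
  C: Z = 1/(jωC) = -j/(ω·C) = 0 - j1.237 Ω
Step 3 — Parallel branch: L || C = 1/(1/L + 1/C) = 0 - j1.291 Ω.
Step 4 — Series with R1: Z_total = R1 + (L || C) = 402 - j1.291 Ω = 402∠-0.2° Ω.
Step 5 — Source phasor: V = 102∠92.1° V = -3.738 + j101.9 V.
Step 6 — Current: I = V / Z = -0.01011 + j0.2535 A = 0.2537∠92.3° A.
Step 7 — Complex power: S = V·I* = 25.88 - j0.08309 VA.
Step 8 — Real power: P = Re(S) = 25.88 W.
Step 9 — Reactive power: Q = Im(S) = -0.08309 VAR.
Step 10 — Apparent power: |S| = 25.88 VA.
Step 11 — Power factor: PF = P/|S| = 1 (leading).

(a) P = 25.88 W  (b) Q = -0.08309 VAR  (c) S = 25.88 VA  (d) PF = 1 (leading)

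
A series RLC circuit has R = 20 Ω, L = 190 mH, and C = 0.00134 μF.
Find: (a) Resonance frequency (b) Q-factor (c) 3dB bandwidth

Step 1 — Resonance: ω₀ = 1/√(LC) = 1/√(0.19·1.34e-09) = 6.267e+04 rad/s.
Step 2 — f₀ = ω₀/(2π) = 9974 Hz.
Step 3 — Series Q: Q = ω₀L/R = 6.267e+04·0.19/20 = 595.4.
Step 4 — Bandwidth: Δω = ω₀/Q = 105.3 rad/s; BW = Δω/(2π) = 16.75 Hz.

(a) f₀ = 9974 Hz  (b) Q = 595.4  (c) BW = 16.75 Hz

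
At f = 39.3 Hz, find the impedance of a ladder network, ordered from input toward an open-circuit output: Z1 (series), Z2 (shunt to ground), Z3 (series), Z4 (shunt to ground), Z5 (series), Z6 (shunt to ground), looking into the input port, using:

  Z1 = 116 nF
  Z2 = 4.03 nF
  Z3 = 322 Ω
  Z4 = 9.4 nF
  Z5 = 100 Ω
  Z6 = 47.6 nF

Step 1 — Angular frequency: ω = 2π·f = 2π·39.3 = 246.9 rad/s.
Step 2 — Component impedances:
  Z1: Z = 1/(jωC) = -j/(ω·C) = 0 - j3.491e+04 Ω
  Z2: Z = 1/(jωC) = -j/(ω·C) = 0 - j1.005e+06 Ω
  Z3: Z = R = 322 Ω
  Z4: Z = 1/(jωC) = -j/(ω·C) = 0 - j4.308e+05 Ω
  Z5: Z = R = 100 Ω
  Z6: Z = 1/(jωC) = -j/(ω·C) = 0 - j8.508e+04 Ω
Step 3 — Ladder network (open output): work backward from the far end, alternating series and parallel combinations. Z_in = 341.7 - j1.013e+05 Ω = 1.013e+05∠-89.8° Ω.

Z = 341.7 - j1.013e+05 Ω = 1.013e+05∠-89.8° Ω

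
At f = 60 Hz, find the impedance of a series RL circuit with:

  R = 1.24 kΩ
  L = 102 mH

Step 1 — Angular frequency: ω = 2π·f = 2π·60 = 377 rad/s.
Step 2 — Component impedances:
  R: Z = R = 1240 Ω
  L: Z = jωL = j·377·0.102 = 0 + j38.45 Ω
Step 3 — Series combination: Z_total = R + L = 1240 + j38.45 Ω = 1241∠1.8° Ω.

Z = 1240 + j38.45 Ω = 1241∠1.8° Ω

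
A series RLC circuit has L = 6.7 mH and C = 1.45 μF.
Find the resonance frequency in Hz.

Step 1 — Resonance condition Im(Z)=0 gives ω₀ = 1/√(LC).
Step 2 — ω₀ = 1/√(0.0067·1.45e-06) = 1.015e+04 rad/s.
Step 3 — f₀ = ω₀/(2π) = 1615 Hz.

f₀ = 1615 Hz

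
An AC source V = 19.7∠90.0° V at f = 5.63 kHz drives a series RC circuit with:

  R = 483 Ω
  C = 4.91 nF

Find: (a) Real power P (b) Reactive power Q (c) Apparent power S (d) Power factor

Step 1 — Angular frequency: ω = 2π·f = 2π·5630 = 3.537e+04 rad/s.
Step 2 — Component impedances:
  R: Z = R = 483 Ω
  C: Z = 1/(jωC) = -j/(ω·C) = 0 - j5757 Ω
Step 3 — Series combination: Z_total = R + C = 483 - j5757 Ω = 5778∠-85.2° Ω.
Step 4 — Source phasor: V = 19.7∠90.0° V = 0 + j19.7 V.
Step 5 — Current: I = V / Z = -0.003398 + j0.000285 A = 0.00341∠175.2° A.
Step 6 — Complex power: S = V·I* = 0.005615 - j0.06694 VA.
Step 7 — Real power: P = Re(S) = 0.005615 W.
Step 8 — Reactive power: Q = Im(S) = -0.06694 VAR.
Step 9 — Apparent power: |S| = 0.06717 VA.
Step 10 — Power factor: PF = P/|S| = 0.0836 (leading).

(a) P = 0.005615 W  (b) Q = -0.06694 VAR  (c) S = 0.06717 VA  (d) PF = 0.0836 (leading)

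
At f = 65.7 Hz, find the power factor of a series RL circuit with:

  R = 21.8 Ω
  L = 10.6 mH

Step 1 — Angular frequency: ω = 2π·f = 2π·65.7 = 412.8 rad/s.
Step 2 — Component impedances:
  R: Z = R = 21.8 Ω
  L: Z = jωL = j·412.8·0.0106 = 0 + j4.376 Ω
Step 3 — Series combination: Z_total = R + L = 21.8 + j4.376 Ω = 22.23∠11.3° Ω.
Step 4 — Power factor: PF = cos(φ) = Re(Z)/|Z| = 21.8/22.235 = 0.9804.
Step 5 — Type: Im(Z) = 4.376 ⇒ lagging (phase φ = 11.3°).

PF = 0.9804 (lagging, φ = 11.3°)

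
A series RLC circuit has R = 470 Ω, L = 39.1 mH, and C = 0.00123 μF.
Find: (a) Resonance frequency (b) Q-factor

Step 1 — Resonance condition Im(Z)=0 gives ω₀ = 1/√(LC).
Step 2 — ω₀ = 1/√(0.0391·1.23e-09) = 1.442e+05 rad/s.
Step 3 — f₀ = ω₀/(2π) = 2.295e+04 Hz.
Step 4 — Series Q: Q = ω₀L/R = 1.442e+05·0.0391/470 = 12.

(a) f₀ = 2.295e+04 Hz  (b) Q = 12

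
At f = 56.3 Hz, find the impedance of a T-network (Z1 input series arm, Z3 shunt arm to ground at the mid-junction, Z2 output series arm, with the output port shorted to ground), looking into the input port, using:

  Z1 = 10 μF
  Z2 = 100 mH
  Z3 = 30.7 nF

Step 1 — Angular frequency: ω = 2π·f = 2π·56.3 = 353.7 rad/s.
Step 2 — Component impedances:
  Z1: Z = 1/(jωC) = -j/(ω·C) = 0 - j282.7 Ω
  Z2: Z = jωL = j·353.7·0.1 = 0 + j35.37 Ω
  Z3: Z = 1/(jωC) = -j/(ω·C) = 0 - j9.208e+04 Ω
Step 3 — With the output port shorted to ground, the output series arm Z2 runs from the junction to ground; the shunt arm Z3 also runs from the junction to ground. They appear in parallel: Z3 || Z2 = 0 + j35.39 Ω.
Step 4 — Series with input arm Z1: Z_in = Z1 + (Z3 || Z2) = 0 - j247.3 Ω = 247.3∠-90.0° Ω.

Z = 0 - j247.3 Ω = 247.3∠-90.0° Ω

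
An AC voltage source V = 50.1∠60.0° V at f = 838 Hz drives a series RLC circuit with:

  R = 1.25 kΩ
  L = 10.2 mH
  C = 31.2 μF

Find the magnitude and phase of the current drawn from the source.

Step 1 — Angular frequency: ω = 2π·f = 2π·838 = 5265 rad/s.
Step 2 — Component impedances:
  R: Z = R = 1250 Ω
  L: Z = jωL = j·5265·0.0102 = 0 + j53.71 Ω
  C: Z = 1/(jωC) = -j/(ω·C) = 0 - j6.087 Ω
Step 3 — Series combination: Z_total = R + L + C = 1250 + j47.62 Ω = 1251∠2.2° Ω.
Step 4 — Source phasor: V = 50.1∠60.0° V = 25.05 + j43.39 V.
Step 5 — Ohm's law: I = V / Z_total = (25.05 + j43.39) / (1250 + j47.62) = 0.02133 + j0.0339 A.
Step 6 — Convert to polar: |I| = 0.04005 A, ∠I = 57.8°.

I = 0.04005∠57.8° A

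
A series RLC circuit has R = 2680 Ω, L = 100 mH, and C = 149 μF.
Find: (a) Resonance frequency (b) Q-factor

Step 1 — Resonance condition Im(Z)=0 gives ω₀ = 1/√(LC).
Step 2 — ω₀ = 1/√(0.1·0.000149) = 259.1 rad/s.
Step 3 — f₀ = ω₀/(2π) = 41.23 Hz.
Step 4 — Series Q: Q = ω₀L/R = 259.1·0.1/2680 = 0.009667.

(a) f₀ = 41.23 Hz  (b) Q = 0.009667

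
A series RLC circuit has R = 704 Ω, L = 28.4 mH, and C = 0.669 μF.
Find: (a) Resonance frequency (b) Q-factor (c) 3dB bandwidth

Step 1 — Resonance: ω₀ = 1/√(LC) = 1/√(0.0284·6.69e-07) = 7255 rad/s.
Step 2 — f₀ = ω₀/(2π) = 1155 Hz.
Step 3 — Series Q: Q = ω₀L/R = 7255·0.0284/704 = 0.2927.
Step 4 — Bandwidth: Δω = ω₀/Q = 2.479e+04 rad/s; BW = Δω/(2π) = 3945 Hz.

(a) f₀ = 1155 Hz  (b) Q = 0.2927  (c) BW = 3945 Hz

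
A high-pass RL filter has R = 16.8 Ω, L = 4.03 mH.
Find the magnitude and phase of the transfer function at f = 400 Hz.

Step 1 — Angular frequency: ω = 2π·400 = 2513 rad/s.
Step 2 — Transfer function: H(jω) = jωL/(R + jωL).
Step 3 — Numerator jωL = j·10.13; denominator R + jωL = 16.8 + j10.13.
Step 4 — H = 0.2666 + j0.4422.
Step 5 — Magnitude: |H| = 0.5163 (-5.7 dB); phase: φ = 58.9°.

|H| = 0.5163 (-5.7 dB), φ = 58.9°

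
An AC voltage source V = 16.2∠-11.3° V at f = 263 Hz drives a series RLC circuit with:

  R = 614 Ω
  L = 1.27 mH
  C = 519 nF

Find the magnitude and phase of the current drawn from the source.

Step 1 — Angular frequency: ω = 2π·f = 2π·263 = 1652 rad/s.
Step 2 — Component impedances:
  R: Z = R = 614 Ω
  L: Z = jωL = j·1652·0.00127 = 0 + j2.099 Ω
  C: Z = 1/(jωC) = -j/(ω·C) = 0 - j1166 Ω
Step 3 — Series combination: Z_total = R + L + C = 614 - j1164 Ω = 1316∠-62.2° Ω.
Step 4 — Source phasor: V = 16.2∠-11.3° V = 15.89 - j3.174 V.
Step 5 — Ohm's law: I = V / Z_total = (15.89 - j3.174) / (614 - j1164) = 0.007766 + j0.009552 A.
Step 6 — Convert to polar: |I| = 0.01231 A, ∠I = 50.9°.

I = 0.01231∠50.9° A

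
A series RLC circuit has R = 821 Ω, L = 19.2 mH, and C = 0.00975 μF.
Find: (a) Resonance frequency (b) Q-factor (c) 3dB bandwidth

Step 1 — Resonance condition Im(Z)=0 gives ω₀ = 1/√(LC).
Step 2 — ω₀ = 1/√(0.0192·9.75e-09) = 7.309e+04 rad/s.
Step 3 — f₀ = ω₀/(2π) = 1.163e+04 Hz.
Step 4 — Series Q: Q = ω₀L/R = 7.309e+04·0.0192/821 = 1.709.
Step 5 — 3dB bandwidth: Δω = ω₀/Q = 4.276e+04 rad/s; BW = Δω/(2π) = 6806 Hz.

(a) f₀ = 1.163e+04 Hz  (b) Q = 1.709  (c) BW = 6806 Hz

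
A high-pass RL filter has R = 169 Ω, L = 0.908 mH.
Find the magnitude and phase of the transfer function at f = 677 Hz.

Step 1 — Angular frequency: ω = 2π·677 = 4254 rad/s.
Step 2 — Transfer function: H(jω) = jωL/(R + jωL).
Step 3 — Numerator jωL = j·3.862; denominator R + jωL = 169 + j3.862.
Step 4 — H = 0.000522 + j0.02284.
Step 5 — Magnitude: |H| = 0.02285 (-32.8 dB); phase: φ = 88.7°.

|H| = 0.02285 (-32.8 dB), φ = 88.7°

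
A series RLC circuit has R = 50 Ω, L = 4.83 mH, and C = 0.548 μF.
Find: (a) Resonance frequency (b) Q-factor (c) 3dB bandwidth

Step 1 — Resonance condition Im(Z)=0 gives ω₀ = 1/√(LC).
Step 2 — ω₀ = 1/√(0.00483·5.48e-07) = 1.944e+04 rad/s.
Step 3 — f₀ = ω₀/(2π) = 3094 Hz.
Step 4 — Series Q: Q = ω₀L/R = 1.944e+04·0.00483/50 = 1.878.
Step 5 — 3dB bandwidth: Δω = ω₀/Q = 1.035e+04 rad/s; BW = Δω/(2π) = 1648 Hz.

(a) f₀ = 3094 Hz  (b) Q = 1.878  (c) BW = 1648 Hz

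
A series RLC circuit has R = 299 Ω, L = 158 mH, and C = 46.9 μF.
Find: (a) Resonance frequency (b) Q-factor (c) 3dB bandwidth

Step 1 — Resonance: ω₀ = 1/√(LC) = 1/√(0.158·4.69e-05) = 367.4 rad/s.
Step 2 — f₀ = ω₀/(2π) = 58.47 Hz.
Step 3 — Series Q: Q = ω₀L/R = 367.4·0.158/299 = 0.1941.
Step 4 — Bandwidth: Δω = ω₀/Q = 1892 rad/s; BW = Δω/(2π) = 301.2 Hz.

(a) f₀ = 58.47 Hz  (b) Q = 0.1941  (c) BW = 301.2 Hz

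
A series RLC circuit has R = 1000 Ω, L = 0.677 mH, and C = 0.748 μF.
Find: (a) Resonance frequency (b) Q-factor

Step 1 — Resonance condition Im(Z)=0 gives ω₀ = 1/√(LC).
Step 2 — ω₀ = 1/√(0.000677·7.48e-07) = 4.444e+04 rad/s.
Step 3 — f₀ = ω₀/(2π) = 7073 Hz.
Step 4 — Series Q: Q = ω₀L/R = 4.444e+04·0.000677/1000 = 0.03008.

(a) f₀ = 7073 Hz  (b) Q = 0.03008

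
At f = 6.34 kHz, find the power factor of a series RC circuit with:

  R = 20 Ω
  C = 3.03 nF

Step 1 — Angular frequency: ω = 2π·f = 2π·6340 = 3.984e+04 rad/s.
Step 2 — Component impedances:
  R: Z = R = 20 Ω
  C: Z = 1/(jωC) = -j/(ω·C) = 0 - j8285 Ω
Step 3 — Series combination: Z_total = R + C = 20 - j8285 Ω = 8285∠-89.9° Ω.
Step 4 — Power factor: PF = cos(φ) = Re(Z)/|Z| = 20/8285 = 0.002414.
Step 5 — Type: Im(Z) = -8285 ⇒ leading (phase φ = -89.9°).

PF = 0.002414 (leading, φ = -89.9°)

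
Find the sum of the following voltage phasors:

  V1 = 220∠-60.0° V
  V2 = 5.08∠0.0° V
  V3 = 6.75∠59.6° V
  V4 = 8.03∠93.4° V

Step 1 — Convert each phasor to rectangular form:
  V1 = 220·(cos(-60.0°) + j·sin(-60.0°)) = 110 - j190.5 V
  V2 = 5.08·(cos(0.0°) + j·sin(0.0°)) = 5.08 V
  V3 = 6.75·(cos(59.6°) + j·sin(59.6°)) = 3.416 + j5.822 V
  V4 = 8.03·(cos(93.4°) + j·sin(93.4°)) = -0.4762 + j8.016 V
Step 2 — Sum components: V_total = 118 - j176.7 V.
Step 3 — Convert to polar: |V_total| = 212.5 V, ∠V_total = -56.3°.

V_total = 212.5∠-56.3° V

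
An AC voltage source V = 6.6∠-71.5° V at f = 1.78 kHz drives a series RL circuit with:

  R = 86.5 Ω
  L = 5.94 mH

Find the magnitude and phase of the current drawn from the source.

Step 1 — Angular frequency: ω = 2π·f = 2π·1780 = 1.118e+04 rad/s.
Step 2 — Component impedances:
  R: Z = R = 86.5 Ω
  L: Z = jωL = j·1.118e+04·0.00594 = 0 + j66.43 Ω
Step 3 — Series combination: Z_total = R + L = 86.5 + j66.43 Ω = 109.1∠37.5° Ω.
Step 4 — Source phasor: V = 6.6∠-71.5° V = 2.094 - j6.259 V.
Step 5 — Ohm's law: I = V / Z_total = (2.094 - j6.259) / (86.5 + j66.43) = -0.01973 - j0.05721 A.
Step 6 — Convert to polar: |I| = 0.06051 A, ∠I = -109.0°.

I = 0.06051∠-109.0° A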